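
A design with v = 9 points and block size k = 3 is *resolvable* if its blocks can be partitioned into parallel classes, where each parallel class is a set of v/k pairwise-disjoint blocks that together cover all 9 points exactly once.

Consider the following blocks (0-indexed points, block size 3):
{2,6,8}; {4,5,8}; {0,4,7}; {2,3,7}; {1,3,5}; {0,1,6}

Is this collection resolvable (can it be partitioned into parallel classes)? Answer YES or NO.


v = 9, block size k = 3, number of blocks = 6.
For resolvability, blocks must partition into parallel classes of size v/k = 3.
Total blocks must therefore be a multiple of 3: 6 = 3·2 + 0 ⇒ divisible ✓.
Greedy packing gives 2 candidate class(es). Each should be a full parallel class (size 3, covers all 9 points).
  Class 1 (3 blocks): {2,6,8}; {0,4,7}; {1,3,5}. Points covered: [0, 1, 2, 3, 4, 5, 6, 7, 8].
  Class 2 (3 blocks): {4,5,8}; {2,3,7}; {0,1,6}. Points covered: [0, 1, 2, 3, 4, 5, 6, 7, 8].
All classes full (size 3)? YES. All classes cover every point? YES.
Resolvable? YES.

YES


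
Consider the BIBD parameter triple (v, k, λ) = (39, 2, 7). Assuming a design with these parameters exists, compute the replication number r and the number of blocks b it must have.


Any 2-(v, k, λ) BIBD satisfies two necessary conditions:
  (i)  Each point sits in r blocks, and counting incidences through any fixed point gives r(k − 1) = λ(v − 1), so r = λ(v − 1)/(k − 1).
  (ii) Total incidences bk = vr, so b = vr/k.
Step 1: r = λ(v − 1)/(k − 1) = 7·(39 − 1)/(2 − 1) = 7·38/1 = 266/1 = 266.
Step 2: b = vr/k = 39·266/2 = 10374/2 = 5187.
Check integrality: r = 266 ∈ Z ✓, b = 5187 ∈ Z ✓.
(These identities are necessary conditions: they determine r and b for any design with these parameters, but do not by themselves prove that one exists.)

r = 266, b = 5187.


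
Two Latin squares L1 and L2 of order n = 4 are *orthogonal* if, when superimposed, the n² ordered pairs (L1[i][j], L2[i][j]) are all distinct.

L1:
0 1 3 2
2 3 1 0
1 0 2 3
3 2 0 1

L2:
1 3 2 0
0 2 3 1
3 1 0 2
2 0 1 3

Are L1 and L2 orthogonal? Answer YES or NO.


Form the n² = 16 superimposed pairs (L1[i][j], L2[i][j]), row by row (rows and columns indexed from 0):
row 0: (0,1) (1,3) (3,2) (2,0)
row 1: (2,0) (3,2) (1,3) (0,1)
row 2: (1,3) (0,1) (2,0) (3,2)
row 3: (3,2) (2,0) (0,1) (1,3)
Orthogonality requires all 16 pairs distinct.
But the pair (2,0) repeats: cell (0,3) has L1 = 2, L2 = 0, and cell (1,0) has L1 = 2, L2 = 0.
A repeated pair means some other pair never occurs (only 4 distinct pairs out of 16), so the squares are not orthogonal.
Conclusion: NO.

NO


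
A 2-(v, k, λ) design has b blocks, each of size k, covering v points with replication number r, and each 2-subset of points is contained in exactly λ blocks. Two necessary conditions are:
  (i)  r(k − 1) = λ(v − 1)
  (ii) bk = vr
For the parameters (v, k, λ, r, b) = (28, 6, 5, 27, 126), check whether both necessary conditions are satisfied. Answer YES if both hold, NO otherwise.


Condition (i): r(k − 1) = 27·5 = 135; λ(v − 1) = 5·27 = 135. Match? YES.
Condition (ii): bk = 126·6 = 756; vr = 28·27 = 756. Match? YES.
Both conditions hold? YES.

YES


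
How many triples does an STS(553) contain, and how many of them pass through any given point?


An STS(v) is a 2-(v, 3, 1) BIBD: block size k = 3, λ = 1.
Replication: r(k − 1) = λ(v − 1) ⇒ r·2 = 553 − 1 = 552 ⇒ r = 276.
Block count: bk = vr ⇒ b·3 = 553·276 = 152628 ⇒ b = 50876.
(Check via b = v(v − 1)/6 = 553·552/6 = 305256/6 = 50876.)

r = 276, b = 50876.


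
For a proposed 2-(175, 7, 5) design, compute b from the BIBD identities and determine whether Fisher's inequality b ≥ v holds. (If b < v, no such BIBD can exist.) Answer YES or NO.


r = λ(v − 1)/(k − 1) = 5·174/6 = 145.
b = vr/k = 175·145/7 = 3625.
Fisher's inequality: b ≥ v ⇔ 3625 ≥ 175? YES.

YES


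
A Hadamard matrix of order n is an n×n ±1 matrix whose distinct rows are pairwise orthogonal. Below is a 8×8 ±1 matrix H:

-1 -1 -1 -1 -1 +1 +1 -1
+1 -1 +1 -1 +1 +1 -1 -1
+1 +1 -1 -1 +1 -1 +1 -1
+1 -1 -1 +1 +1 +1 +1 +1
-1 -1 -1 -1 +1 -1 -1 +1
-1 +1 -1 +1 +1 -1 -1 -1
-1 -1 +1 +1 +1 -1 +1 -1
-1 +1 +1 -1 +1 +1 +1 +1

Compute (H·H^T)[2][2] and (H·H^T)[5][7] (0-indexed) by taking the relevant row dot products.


Row 2 of H: [1, 1, -1, -1, 1, -1, 1, -1].
Row 5 of H: [-1, 1, -1, 1, 1, -1, -1, -1].
Row 7 of H: [-1, 1, 1, -1, 1, 1, 1, 1].
(H·H^T)[2][2] = Σ_j H[2][j]·H[2][j] = (1)² + (1)² + (-1)² + (-1)² + (1)² + (-1)² + (1)² + (-1)² = 1 + 1 + 1 + 1 + 1 + 1 + 1 + 1 = 8.
(H·H^T)[5][7] = Σ_j H[5][j]·H[7][j] = (-1)·(-1) + (1)·(1) + (-1)·(1) + (1)·(-1) + (1)·(1) + (-1)·(1) + (-1)·(1) + (-1)·(1) = 1 + 1 + -1 + -1 + 1 + -1 + -1 + -1 = -2.
Rows 5 and 7 are not orthogonal (dot product = -2 ≠ 0), so H is not a Hadamard matrix.

(2,2) entry = 8; (5,7) entry = -2.


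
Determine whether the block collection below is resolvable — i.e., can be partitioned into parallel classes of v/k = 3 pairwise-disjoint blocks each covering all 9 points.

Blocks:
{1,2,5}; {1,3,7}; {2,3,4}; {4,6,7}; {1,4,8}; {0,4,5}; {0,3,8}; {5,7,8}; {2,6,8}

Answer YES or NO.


v = 9, block size k = 3, number of blocks = 9.
For resolvability, blocks must partition into parallel classes of size v/k = 3.
Total blocks must therefore be a multiple of 3: 9 = 3·3 + 0 ⇒ divisible ✓.
Consider block {2,3,4}. The only other block(s) in the collection disjoint from it are {5,7,8} — just 1 block(s). Any parallel class containing {2,3,4} would need 2 other blocks each disjoint from it, so no parallel class of size 3 can contain {2,3,4}.
Since every block must belong to some parallel class in a resolution, the collection cannot be partitioned into parallel classes.
Resolvable? NO.

NO


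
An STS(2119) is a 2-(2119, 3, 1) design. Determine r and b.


An STS(v) is a 2-(v, 3, 1) BIBD: block size k = 3, λ = 1.
Replication: r(k − 1) = λ(v − 1) ⇒ r·2 = 2119 − 1 = 2118 ⇒ r = 1059.
Block count: bk = vr ⇒ b·3 = 2119·1059 = 2244021 ⇒ b = 748007.
(Check via b = v(v − 1)/6 = 2119·2118/6 = 4488042/6 = 748007.)

r = 1059, b = 748007.


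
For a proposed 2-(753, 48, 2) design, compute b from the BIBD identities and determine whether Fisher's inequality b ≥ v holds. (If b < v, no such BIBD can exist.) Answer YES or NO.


r = λ(v − 1)/(k − 1) = 2·752/47 = 32.
b = vr/k = 753·32/48 = 502.
Fisher's inequality: b ≥ v ⇔ 502 ≥ 753? NO.

NO


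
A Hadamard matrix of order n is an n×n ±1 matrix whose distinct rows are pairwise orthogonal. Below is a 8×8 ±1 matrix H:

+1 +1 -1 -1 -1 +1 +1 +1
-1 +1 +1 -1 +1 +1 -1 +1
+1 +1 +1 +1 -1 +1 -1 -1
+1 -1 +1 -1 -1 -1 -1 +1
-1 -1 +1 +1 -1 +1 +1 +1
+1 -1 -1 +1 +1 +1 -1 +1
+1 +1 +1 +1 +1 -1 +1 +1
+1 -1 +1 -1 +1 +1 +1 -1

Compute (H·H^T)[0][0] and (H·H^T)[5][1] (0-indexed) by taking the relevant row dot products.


Row 0 of H: [1, 1, -1, -1, -1, 1, 1, 1].
Row 1 of H: [-1, 1, 1, -1, 1, 1, -1, 1].
Row 5 of H: [1, -1, -1, 1, 1, 1, -1, 1].
(H·H^T)[0][0] = Σ_j H[0][j]·H[0][j] = (1)² + (1)² + (-1)² + (-1)² + (-1)² + (1)² + (1)² + (1)² = 1 + 1 + 1 + 1 + 1 + 1 + 1 + 1 = 8.
(H·H^T)[5][1] = Σ_j H[5][j]·H[1][j] = (1)·(-1) + (-1)·(1) + (-1)·(1) + (1)·(-1) + (1)·(1) + (1)·(1) + (-1)·(-1) + (1)·(1) = -1 + -1 + -1 + -1 + 1 + 1 + 1 + 1 = 0.
So rows 5 and 1 are orthogonal; the diagonal entry equals n = 8.

(0,0) entry = 8; (5,1) entry = 0.


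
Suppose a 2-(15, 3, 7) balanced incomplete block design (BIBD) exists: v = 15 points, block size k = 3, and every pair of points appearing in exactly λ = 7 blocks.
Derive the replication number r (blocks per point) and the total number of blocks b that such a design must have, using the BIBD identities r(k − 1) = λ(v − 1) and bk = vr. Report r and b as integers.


Any 2-(v, k, λ) BIBD satisfies two necessary conditions:
  (i)  Each point sits in r blocks, and counting incidences through any fixed point gives r(k − 1) = λ(v − 1), so r = λ(v − 1)/(k − 1).
  (ii) Total incidences bk = vr, so b = vr/k.
Step 1: r = λ(v − 1)/(k − 1) = 7·(15 − 1)/(3 − 1) = 7·14/2 = 98/2 = 49.
Step 2: b = vr/k = 15·49/3 = 735/3 = 245.
Check integrality: r = 49 ∈ Z ✓, b = 245 ∈ Z ✓.
(These identities are necessary conditions: they determine r and b for any design with these parameters, but do not by themselves prove that one exists.)

r = 49, b = 245.


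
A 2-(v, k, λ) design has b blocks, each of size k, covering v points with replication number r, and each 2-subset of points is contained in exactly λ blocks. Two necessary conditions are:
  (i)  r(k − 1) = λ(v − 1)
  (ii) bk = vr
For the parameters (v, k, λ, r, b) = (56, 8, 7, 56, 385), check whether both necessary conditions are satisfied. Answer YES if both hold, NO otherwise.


Condition (i): r(k − 1) = 56·7 = 392; λ(v − 1) = 7·55 = 385. Match? NO.
Condition (ii): bk = 385·8 = 3080; vr = 56·56 = 3136. Match? NO.
Both conditions hold? NO.

NO


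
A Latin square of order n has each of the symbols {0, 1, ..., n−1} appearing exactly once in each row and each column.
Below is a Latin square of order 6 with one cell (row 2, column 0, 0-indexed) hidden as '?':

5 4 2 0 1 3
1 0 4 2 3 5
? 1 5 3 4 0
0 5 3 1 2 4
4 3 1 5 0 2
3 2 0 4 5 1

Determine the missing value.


Row 2 contains symbols [0, 1, 3, 4, 5] — missing [2].
Column 0 contains symbols [0, 1, 3, 4, 5] — missing [2].
The missing symbol must appear in both missing sets; intersection = [2].
Therefore the hidden value is 2.

Missing value = 2.


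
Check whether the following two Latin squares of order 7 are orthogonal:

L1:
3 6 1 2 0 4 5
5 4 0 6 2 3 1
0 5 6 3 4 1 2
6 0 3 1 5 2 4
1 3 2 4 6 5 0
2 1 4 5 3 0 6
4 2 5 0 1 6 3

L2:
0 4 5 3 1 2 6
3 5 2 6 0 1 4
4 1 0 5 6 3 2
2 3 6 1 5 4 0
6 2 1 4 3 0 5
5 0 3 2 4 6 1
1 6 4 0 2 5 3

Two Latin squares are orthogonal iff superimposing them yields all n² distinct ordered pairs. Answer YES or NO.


Form the n² = 49 superimposed pairs (L1[i][j], L2[i][j]), row by row (rows and columns indexed from 0):
row 0: (3,0) (6,4) (1,5) (2,3) (0,1) (4,2) (5,6)
row 1: (5,3) (4,5) (0,2) (6,6) (2,0) (3,1) (1,4)
row 2: (0,4) (5,1) (6,0) (3,5) (4,6) (1,3) (2,2)
row 3: (6,2) (0,3) (3,6) (1,1) (5,5) (2,4) (4,0)
row 4: (1,6) (3,2) (2,1) (4,4) (6,3) (5,0) (0,5)
row 5: (2,5) (1,0) (4,3) (5,2) (3,4) (0,6) (6,1)
row 6: (4,1) (2,6) (5,4) (0,0) (1,2) (6,5) (3,3)
Orthogonality requires all 49 pairs distinct.
Check by first coordinate: for each symbol s of L1, list the L2 entries in the n cells where L1 = s; they must all differ.
  L1 = 0: L2 entries (in reading order) 1, 2, 4, 3, 5, 6, 0 — all 7 distinct ✓
  L1 = 1: L2 entries (in reading order) 5, 4, 3, 1, 6, 0, 2 — all 7 distinct ✓
  L1 = 2: L2 entries (in reading order) 3, 0, 2, 4, 1, 5, 6 — all 7 distinct ✓
  L1 = 3: L2 entries (in reading order) 0, 1, 5, 6, 2, 4, 3 — all 7 distinct ✓
  L1 = 4: L2 entries (in reading order) 2, 5, 6, 0, 4, 3, 1 — all 7 distinct ✓
  L1 = 5: L2 entries (in reading order) 6, 3, 1, 5, 0, 2, 4 — all 7 distinct ✓
  L1 = 6: L2 entries (in reading order) 4, 6, 0, 2, 3, 1, 5 — all 7 distinct ✓
Every symbol of L1 meets every symbol of L2 exactly once, so all 49 pairs are distinct (49 of 49).
Conclusion: YES.

YES


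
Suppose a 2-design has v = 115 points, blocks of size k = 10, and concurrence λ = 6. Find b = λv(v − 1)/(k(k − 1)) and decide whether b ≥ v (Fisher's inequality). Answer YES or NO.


b = λv(v − 1)/(k(k − 1)) = 6·115·114/(10·9) = 78660/90 = 874.
Compare with v = 115: b ≥ v, so Fisher's inequality holds.

YES


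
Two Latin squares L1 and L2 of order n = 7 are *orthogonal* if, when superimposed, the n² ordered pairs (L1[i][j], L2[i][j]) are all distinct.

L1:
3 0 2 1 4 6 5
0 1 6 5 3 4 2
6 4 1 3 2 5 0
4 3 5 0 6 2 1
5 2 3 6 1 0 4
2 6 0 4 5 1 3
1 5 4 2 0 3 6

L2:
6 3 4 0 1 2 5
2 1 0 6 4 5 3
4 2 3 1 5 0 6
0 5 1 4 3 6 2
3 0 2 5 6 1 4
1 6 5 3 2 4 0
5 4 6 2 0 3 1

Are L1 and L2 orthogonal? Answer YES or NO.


Form the n² = 49 superimposed pairs (L1[i][j], L2[i][j]), row by row (rows and columns indexed from 0):
row 0: (3,6) (0,3) (2,4) (1,0) (4,1) (6,2) (5,5)
row 1: (0,2) (1,1) (6,0) (5,6) (3,4) (4,5) (2,3)
row 2: (6,4) (4,2) (1,3) (3,1) (2,5) (5,0) (0,6)
row 3: (4,0) (3,5) (5,1) (0,4) (6,3) (2,6) (1,2)
row 4: (5,3) (2,0) (3,2) (6,5) (1,6) (0,1) (4,4)
row 5: (2,1) (6,6) (0,5) (4,3) (5,2) (1,4) (3,0)
row 6: (1,5) (5,4) (4,6) (2,2) (0,0) (3,3) (6,1)
Orthogonality requires all 49 pairs distinct.
Check by first coordinate: for each symbol s of L1, list the L2 entries in the n cells where L1 = s; they must all differ.
  L1 = 0: L2 entries (in reading order) 3, 2, 6, 4, 1, 5, 0 — all 7 distinct ✓
  L1 = 1: L2 entries (in reading order) 0, 1, 3, 2, 6, 4, 5 — all 7 distinct ✓
  L1 = 2: L2 entries (in reading order) 4, 3, 5, 6, 0, 1, 2 — all 7 distinct ✓
  L1 = 3: L2 entries (in reading order) 6, 4, 1, 5, 2, 0, 3 — all 7 distinct ✓
  L1 = 4: L2 entries (in reading order) 1, 5, 2, 0, 4, 3, 6 — all 7 distinct ✓
  L1 = 5: L2 entries (in reading order) 5, 6, 0, 1, 3, 2, 4 — all 7 distinct ✓
  L1 = 6: L2 entries (in reading order) 2, 0, 4, 3, 5, 6, 1 — all 7 distinct ✓
Every symbol of L1 meets every symbol of L2 exactly once, so all 49 pairs are distinct (49 of 49).
Conclusion: YES.

YES


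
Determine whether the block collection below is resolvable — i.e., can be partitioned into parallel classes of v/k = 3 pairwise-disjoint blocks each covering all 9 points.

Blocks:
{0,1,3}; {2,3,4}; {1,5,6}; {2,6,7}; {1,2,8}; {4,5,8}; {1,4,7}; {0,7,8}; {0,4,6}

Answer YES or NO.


v = 9, block size k = 3, number of blocks = 9.
For resolvability, blocks must partition into parallel classes of size v/k = 3.
Total blocks must therefore be a multiple of 3: 9 = 3·3 + 0 ⇒ divisible ✓.
Consider block {1,2,8}. The only other block(s) in the collection disjoint from it are {0,4,6} — just 1 block(s). Any parallel class containing {1,2,8} would need 2 other blocks each disjoint from it, so no parallel class of size 3 can contain {1,2,8}.
Since every block must belong to some parallel class in a resolution, the collection cannot be partitioned into parallel classes.
Resolvable? NO.

NO


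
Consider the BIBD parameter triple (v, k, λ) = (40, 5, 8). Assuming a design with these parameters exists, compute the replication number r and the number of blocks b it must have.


Any 2-(v, k, λ) BIBD satisfies two necessary conditions:
  (i)  Each point sits in r blocks, and counting incidences through any fixed point gives r(k − 1) = λ(v − 1), so r = λ(v − 1)/(k − 1).
  (ii) Total incidences bk = vr, so b = vr/k.
Step 1: r = λ(v − 1)/(k − 1) = 8·(40 − 1)/(5 − 1) = 8·39/4 = 312/4 = 78.
Step 2: b = vr/k = 40·78/5 = 3120/5 = 624.
Check integrality: r = 78 ∈ Z ✓, b = 624 ∈ Z ✓.
(These identities are necessary conditions: they determine r and b for any design with these parameters, but do not by themselves prove that one exists.)

r = 78, b = 624.


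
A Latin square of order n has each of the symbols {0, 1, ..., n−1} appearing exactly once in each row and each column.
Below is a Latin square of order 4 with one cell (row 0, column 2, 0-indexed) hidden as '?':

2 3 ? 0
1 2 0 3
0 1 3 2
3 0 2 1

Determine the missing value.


Row 0 contains symbols [0, 2, 3] — missing [1].
Column 2 contains symbols [0, 2, 3] — missing [1].
The missing symbol must appear in both missing sets; intersection = [1].
Therefore the hidden value is 1.

Missing value = 1.


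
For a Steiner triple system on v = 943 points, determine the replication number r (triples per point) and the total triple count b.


An STS(v) is a 2-(v, 3, 1) BIBD: block size k = 3, λ = 1.
Replication: r(k − 1) = λ(v − 1) ⇒ r·2 = 943 − 1 = 942 ⇒ r = 471.
Block count: bk = vr ⇒ b·3 = 943·471 = 444153 ⇒ b = 148051.

r = 471, b = 148051.


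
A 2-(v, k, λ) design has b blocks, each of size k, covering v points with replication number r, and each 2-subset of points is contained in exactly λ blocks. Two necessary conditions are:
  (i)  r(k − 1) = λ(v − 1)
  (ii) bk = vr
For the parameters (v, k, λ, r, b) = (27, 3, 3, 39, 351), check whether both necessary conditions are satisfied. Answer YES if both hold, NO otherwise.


Condition (i): r(k − 1) = 39·2 = 78; λ(v − 1) = 3·26 = 78. Match? YES.
Condition (ii): bk = 351·3 = 1053; vr = 27·39 = 1053. Match? YES.
Both conditions hold? YES.

YES


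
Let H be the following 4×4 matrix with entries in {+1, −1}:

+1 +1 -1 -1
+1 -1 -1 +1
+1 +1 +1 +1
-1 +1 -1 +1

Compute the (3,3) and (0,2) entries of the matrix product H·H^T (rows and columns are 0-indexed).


Row 0 of H: [1, 1, -1, -1].
Row 2 of H: [1, 1, 1, 1].
Row 3 of H: [-1, 1, -1, 1].
(H·H^T)[3][3] = Σ_j H[3][j]·H[3][j] = (-1)² + (1)² + (-1)² + (1)² = 1 + 1 + 1 + 1 = 4.
(H·H^T)[0][2] = Σ_j H[0][j]·H[2][j] = (1)·(1) + (1)·(1) + (-1)·(1) + (-1)·(1) = 1 + 1 + -1 + -1 = 0.
So rows 0 and 2 are orthogonal; the diagonal entry equals n = 4.

(3,3) entry = 4; (0,2) entry = 0.


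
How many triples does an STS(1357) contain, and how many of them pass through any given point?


An STS(v) is a 2-(v, 3, 1) BIBD: block size k = 3, λ = 1.
Replication: r(k − 1) = λ(v − 1) ⇒ r·2 = 1357 − 1 = 1356 ⇒ r = 678.
Block count: bk = vr ⇒ b·3 = 1357·678 = 920046 ⇒ b = 306682.

r = 678, b = 306682.


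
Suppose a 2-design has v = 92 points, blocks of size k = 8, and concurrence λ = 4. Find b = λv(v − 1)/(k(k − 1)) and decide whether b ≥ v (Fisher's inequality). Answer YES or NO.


r = λ(v − 1)/(k − 1) = 4·91/7 = 52.
b = vr/k = 92·52/8 = 598.
Fisher's inequality: b ≥ v ⇔ 598 ≥ 92? YES.

YES


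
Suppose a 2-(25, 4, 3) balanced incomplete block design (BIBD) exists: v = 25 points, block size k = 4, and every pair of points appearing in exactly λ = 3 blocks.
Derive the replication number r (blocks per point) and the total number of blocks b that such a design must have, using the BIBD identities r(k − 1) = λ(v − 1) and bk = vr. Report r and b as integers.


Any 2-(v, k, λ) BIBD satisfies two necessary conditions:
  (i)  Each point sits in r blocks, and counting incidences through any fixed point gives r(k − 1) = λ(v − 1), so r = λ(v − 1)/(k − 1).
  (ii) Total incidences bk = vr, so b = vr/k.
Step 1: r = λ(v − 1)/(k − 1) = 3·(25 − 1)/(4 − 1) = 3·24/3 = 72/3 = 24.
Step 2: b = vr/k = 25·24/4 = 600/4 = 150.
Check integrality: r = 24 ∈ Z ✓, b = 150 ∈ Z ✓.
(These identities are necessary conditions: they determine r and b for any design with these parameters, but do not by themselves prove that one exists.)

r = 24, b = 150.


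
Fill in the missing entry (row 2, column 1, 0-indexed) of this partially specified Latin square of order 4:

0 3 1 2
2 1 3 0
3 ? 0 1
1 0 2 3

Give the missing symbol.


Row 2 contains symbols [0, 1, 3] — missing [2].
Column 1 contains symbols [0, 1, 3] — missing [2].
The missing symbol must appear in both missing sets; intersection = [2].
Therefore the hidden value is 2.

Missing value = 2.


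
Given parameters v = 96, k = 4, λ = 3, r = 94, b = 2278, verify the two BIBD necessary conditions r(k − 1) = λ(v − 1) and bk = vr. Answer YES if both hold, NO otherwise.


Condition (i): r(k − 1) = 94·3 = 282; λ(v − 1) = 3·95 = 285. Match? NO.
Condition (ii): bk = 2278·4 = 9112; vr = 96·94 = 9024. Match? NO.
Both conditions hold? NO.

NO


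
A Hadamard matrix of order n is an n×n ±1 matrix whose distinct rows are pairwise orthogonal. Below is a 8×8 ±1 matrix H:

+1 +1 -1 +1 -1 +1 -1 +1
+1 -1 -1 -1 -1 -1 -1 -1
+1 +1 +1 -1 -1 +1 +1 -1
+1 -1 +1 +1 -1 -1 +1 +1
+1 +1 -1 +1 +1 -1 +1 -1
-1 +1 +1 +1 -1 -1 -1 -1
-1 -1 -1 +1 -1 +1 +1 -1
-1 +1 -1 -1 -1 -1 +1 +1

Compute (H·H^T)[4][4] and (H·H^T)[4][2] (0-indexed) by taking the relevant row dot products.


Row 2 of H: [1, 1, 1, -1, -1, 1, 1, -1].
Row 4 of H: [1, 1, -1, 1, 1, -1, 1, -1].
(H·H^T)[4][4] = Σ_j H[4][j]·H[4][j] = (1)² + (1)² + (-1)² + (1)² + (1)² + (-1)² + (1)² + (-1)² = 1 + 1 + 1 + 1 + 1 + 1 + 1 + 1 = 8.
(H·H^T)[4][2] = Σ_j H[4][j]·H[2][j] = (1)·(1) + (1)·(1) + (-1)·(1) + (1)·(-1) + (1)·(-1) + (-1)·(1) + (1)·(1) + (-1)·(-1) = 1 + 1 + -1 + -1 + -1 + -1 + 1 + 1 = 0.
So rows 4 and 2 are orthogonal; the diagonal entry equals n = 8.

(4,4) entry = 8; (4,2) entry = 0.


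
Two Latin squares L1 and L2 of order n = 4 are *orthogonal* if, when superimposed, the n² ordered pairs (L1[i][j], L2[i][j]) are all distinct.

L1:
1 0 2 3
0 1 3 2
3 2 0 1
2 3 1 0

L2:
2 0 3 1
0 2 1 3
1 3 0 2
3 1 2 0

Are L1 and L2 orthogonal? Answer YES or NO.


Form the n² = 16 superimposed pairs (L1[i][j], L2[i][j]), row by row (rows and columns indexed from 0):
row 0: (1,2) (0,0) (2,3) (3,1)
row 1: (0,0) (1,2) (3,1) (2,3)
row 2: (3,1) (2,3) (0,0) (1,2)
row 3: (2,3) (3,1) (1,2) (0,0)
Orthogonality requires all 16 pairs distinct.
But the pair (0,0) repeats: cell (0,1) has L1 = 0, L2 = 0, and cell (1,0) has L1 = 0, L2 = 0.
A repeated pair means some other pair never occurs (only 4 distinct pairs out of 16), so the squares are not orthogonal.
Conclusion: NO.

NO


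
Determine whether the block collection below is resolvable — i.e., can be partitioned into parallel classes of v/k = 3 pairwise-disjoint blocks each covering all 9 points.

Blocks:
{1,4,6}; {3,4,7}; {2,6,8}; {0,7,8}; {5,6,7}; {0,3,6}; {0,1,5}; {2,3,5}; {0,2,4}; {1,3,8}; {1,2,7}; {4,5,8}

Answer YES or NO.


v = 9, block size k = 3, number of blocks = 12.
For resolvability, blocks must partition into parallel classes of size v/k = 3.
Total blocks must therefore be a multiple of 3: 12 = 3·4 + 0 ⇒ divisible ✓.
Greedy packing gives 4 candidate class(es). Each should be a full parallel class (size 3, covers all 9 points).
  Class 1 (3 blocks): {1,4,6}; {0,7,8}; {2,3,5}. Points covered: [0, 1, 2, 3, 4, 5, 6, 7, 8].
  Class 2 (3 blocks): {3,4,7}; {2,6,8}; {0,1,5}. Points covered: [0, 1, 2, 3, 4, 5, 6, 7, 8].
  Class 3 (3 blocks): {5,6,7}; {0,2,4}; {1,3,8}. Points covered: [0, 1, 2, 3, 4, 5, 6, 7, 8].
  Class 4 (3 blocks): {0,3,6}; {1,2,7}; {4,5,8}. Points covered: [0, 1, 2, 3, 4, 5, 6, 7, 8].
All classes full (size 3)? YES. All classes cover every point? YES.
Resolvable? YES.

YES


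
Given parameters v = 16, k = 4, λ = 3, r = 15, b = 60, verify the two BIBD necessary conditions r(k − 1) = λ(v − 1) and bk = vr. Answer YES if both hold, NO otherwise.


Condition (i): r(k − 1) = 15·3 = 45; λ(v − 1) = 3·15 = 45. Match? YES.
Condition (ii): bk = 60·4 = 240; vr = 16·15 = 240. Match? YES.
Both conditions hold? YES.

YES


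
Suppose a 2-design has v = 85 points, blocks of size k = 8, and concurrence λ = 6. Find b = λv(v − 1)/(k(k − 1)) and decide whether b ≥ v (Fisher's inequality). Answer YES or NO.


b = λv(v − 1)/(k(k − 1)) = 6·85·84/(8·7) = 42840/56 = 765.
Compare with v = 85: b ≥ v, so Fisher's inequality holds.

YES


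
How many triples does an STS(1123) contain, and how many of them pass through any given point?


An STS(v) is a 2-(v, 3, 1) BIBD: block size k = 3, λ = 1.
Replication: r(k − 1) = λ(v − 1) ⇒ r·2 = 1123 − 1 = 1122 ⇒ r = 561.
Block count: bk = vr ⇒ b·3 = 1123·561 = 630003 ⇒ b = 210001.
(Check via b = v(v − 1)/6 = 1123·1122/6 = 1260006/6 = 210001.)

r = 561, b = 210001.


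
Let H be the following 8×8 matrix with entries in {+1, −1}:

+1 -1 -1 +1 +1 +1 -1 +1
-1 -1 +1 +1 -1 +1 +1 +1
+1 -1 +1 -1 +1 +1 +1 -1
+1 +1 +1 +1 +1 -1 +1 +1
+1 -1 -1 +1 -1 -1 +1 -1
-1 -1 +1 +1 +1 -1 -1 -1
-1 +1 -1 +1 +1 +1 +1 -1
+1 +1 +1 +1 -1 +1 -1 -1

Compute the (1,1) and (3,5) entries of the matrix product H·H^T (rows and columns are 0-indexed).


Row 1 of H: [-1, -1, 1, 1, -1, 1, 1, 1].
Row 3 of H: [1, 1, 1, 1, 1, -1, 1, 1].
Row 5 of H: [-1, -1, 1, 1, 1, -1, -1, -1].
(H·H^T)[1][1] = Σ_j H[1][j]·H[1][j] = (-1)² + (-1)² + (1)² + (1)² + (-1)² + (1)² + (1)² + (1)² = 1 + 1 + 1 + 1 + 1 + 1 + 1 + 1 = 8.
(H·H^T)[3][5] = Σ_j H[3][j]·H[5][j] = (1)·(-1) + (1)·(-1) + (1)·(1) + (1)·(1) + (1)·(1) + (-1)·(-1) + (1)·(-1) + (1)·(-1) = -1 + -1 + 1 + 1 + 1 + 1 + -1 + -1 = 0.
So rows 3 and 5 are orthogonal; the diagonal entry equals n = 8.

(1,1) entry = 8; (3,5) entry = 0.


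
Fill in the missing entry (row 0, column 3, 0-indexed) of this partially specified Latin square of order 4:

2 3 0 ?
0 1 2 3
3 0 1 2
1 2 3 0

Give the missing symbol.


Row 0 contains symbols [0, 2, 3] — missing [1].
Column 3 contains symbols [0, 2, 3] — missing [1].
The missing symbol must appear in both missing sets; intersection = [1].
Therefore the hidden value is 1.

Missing value = 1.


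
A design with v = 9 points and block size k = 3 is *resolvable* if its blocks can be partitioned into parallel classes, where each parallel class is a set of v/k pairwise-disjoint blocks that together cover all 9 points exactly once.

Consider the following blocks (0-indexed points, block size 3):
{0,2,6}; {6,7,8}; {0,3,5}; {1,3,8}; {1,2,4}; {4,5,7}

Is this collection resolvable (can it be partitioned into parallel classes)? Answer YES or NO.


v = 9, block size k = 3, number of blocks = 6.
For resolvability, blocks must partition into parallel classes of size v/k = 3.
Total blocks must therefore be a multiple of 3: 6 = 3·2 + 0 ⇒ divisible ✓.
Greedy packing gives 2 candidate class(es). Each should be a full parallel class (size 3, covers all 9 points).
  Class 1 (3 blocks): {0,2,6}; {1,3,8}; {4,5,7}. Points covered: [0, 1, 2, 3, 4, 5, 6, 7, 8].
  Class 2 (3 blocks): {6,7,8}; {0,3,5}; {1,2,4}. Points covered: [0, 1, 2, 3, 4, 5, 6, 7, 8].
All classes full (size 3)? YES. All classes cover every point? YES.
Resolvable? YES.

YES


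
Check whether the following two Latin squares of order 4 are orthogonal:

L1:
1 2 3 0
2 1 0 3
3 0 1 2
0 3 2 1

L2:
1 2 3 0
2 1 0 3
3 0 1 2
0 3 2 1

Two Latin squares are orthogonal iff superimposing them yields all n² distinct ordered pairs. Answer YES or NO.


Form the n² = 16 superimposed pairs (L1[i][j], L2[i][j]), row by row (rows and columns indexed from 0):
row 0: (1,1) (2,2) (3,3) (0,0)
row 1: (2,2) (1,1) (0,0) (3,3)
row 2: (3,3) (0,0) (1,1) (2,2)
row 3: (0,0) (3,3) (2,2) (1,1)
Orthogonality requires all 16 pairs distinct.
But the pair (2,2) repeats: cell (0,1) has L1 = 2, L2 = 2, and cell (1,0) has L1 = 2, L2 = 2.
A repeated pair means some other pair never occurs (only 4 distinct pairs out of 16), so the squares are not orthogonal.
Conclusion: NO.

NO


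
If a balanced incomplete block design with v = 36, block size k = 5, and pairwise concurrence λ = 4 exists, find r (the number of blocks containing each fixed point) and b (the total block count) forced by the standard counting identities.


Any 2-(v, k, λ) BIBD satisfies two necessary conditions:
  (i)  Each point sits in r blocks, and counting incidences through any fixed point gives r(k − 1) = λ(v − 1), so r = λ(v − 1)/(k − 1).
  (ii) Total incidences bk = vr, so b = vr/k.
Step 1: r = λ(v − 1)/(k − 1) = 4·(36 − 1)/(5 − 1) = 4·35/4 = 140/4 = 35.
Step 2: b = vr/k = 36·35/5 = 1260/5 = 252.
Check integrality: r = 35 ∈ Z ✓, b = 252 ∈ Z ✓.
(These identities are necessary conditions: they determine r and b for any design with these parameters, but do not by themselves prove that one exists.)

r = 35, b = 252.


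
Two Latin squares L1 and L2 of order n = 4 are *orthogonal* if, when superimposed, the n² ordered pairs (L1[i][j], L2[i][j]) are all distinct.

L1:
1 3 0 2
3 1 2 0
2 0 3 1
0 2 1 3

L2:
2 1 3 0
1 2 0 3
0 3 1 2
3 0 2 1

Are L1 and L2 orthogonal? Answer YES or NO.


Form the n² = 16 superimposed pairs (L1[i][j], L2[i][j]), row by row (rows and columns indexed from 0):
row 0: (1,2) (3,1) (0,3) (2,0)
row 1: (3,1) (1,2) (2,0) (0,3)
row 2: (2,0) (0,3) (3,1) (1,2)
row 3: (0,3) (2,0) (1,2) (3,1)
Orthogonality requires all 16 pairs distinct.
But the pair (3,1) repeats: cell (0,1) has L1 = 3, L2 = 1, and cell (1,0) has L1 = 3, L2 = 1.
A repeated pair means some other pair never occurs (only 4 distinct pairs out of 16), so the squares are not orthogonal.
Conclusion: NO.

NO


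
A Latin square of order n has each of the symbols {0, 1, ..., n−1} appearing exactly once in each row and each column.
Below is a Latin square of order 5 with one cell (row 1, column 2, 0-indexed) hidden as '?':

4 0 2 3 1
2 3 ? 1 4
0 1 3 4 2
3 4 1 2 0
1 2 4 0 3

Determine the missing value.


Row 1 contains symbols [1, 2, 3, 4] — missing [0].
Column 2 contains symbols [1, 2, 3, 4] — missing [0].
The missing symbol must appear in both missing sets; intersection = [0].
Therefore the hidden value is 0.

Missing value = 0.


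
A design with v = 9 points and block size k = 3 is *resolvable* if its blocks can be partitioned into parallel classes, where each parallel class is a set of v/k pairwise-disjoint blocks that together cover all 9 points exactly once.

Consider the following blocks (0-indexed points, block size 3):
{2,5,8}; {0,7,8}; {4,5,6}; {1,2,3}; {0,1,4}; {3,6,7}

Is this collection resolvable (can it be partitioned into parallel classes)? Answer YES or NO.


v = 9, block size k = 3, number of blocks = 6.
For resolvability, blocks must partition into parallel classes of size v/k = 3.
Total blocks must therefore be a multiple of 3: 6 = 3·2 + 0 ⇒ divisible ✓.
Greedy packing gives 2 candidate class(es). Each should be a full parallel class (size 3, covers all 9 points).
  Class 1 (3 blocks): {2,5,8}; {0,1,4}; {3,6,7}. Points covered: [0, 1, 2, 3, 4, 5, 6, 7, 8].
  Class 2 (3 blocks): {0,7,8}; {4,5,6}; {1,2,3}. Points covered: [0, 1, 2, 3, 4, 5, 6, 7, 8].
All classes full (size 3)? YES. All classes cover every point? YES.
Resolvable? YES.

YES


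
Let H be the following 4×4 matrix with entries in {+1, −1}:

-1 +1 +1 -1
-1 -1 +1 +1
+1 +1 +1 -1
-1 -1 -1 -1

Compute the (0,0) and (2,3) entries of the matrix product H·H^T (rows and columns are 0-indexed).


Row 0 of H: [-1, 1, 1, -1].
Row 2 of H: [1, 1, 1, -1].
Row 3 of H: [-1, -1, -1, -1].
(H·H^T)[0][0] = Σ_j H[0][j]·H[0][j] = (-1)² + (1)² + (1)² + (-1)² = 1 + 1 + 1 + 1 = 4.
(H·H^T)[2][3] = Σ_j H[2][j]·H[3][j] = (1)·(-1) + (1)·(-1) + (1)·(-1) + (-1)·(-1) = -1 + -1 + -1 + 1 = -2.
Rows 2 and 3 are not orthogonal (dot product = -2 ≠ 0), so H is not a Hadamard matrix.

(0,0) entry = 4; (2,3) entry = -2.


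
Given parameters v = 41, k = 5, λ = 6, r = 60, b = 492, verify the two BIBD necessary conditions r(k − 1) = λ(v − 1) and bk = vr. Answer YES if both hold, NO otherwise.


Condition (i): r(k − 1) = 60·4 = 240; λ(v − 1) = 6·40 = 240. Match? YES.
Condition (ii): bk = 492·5 = 2460; vr = 41·60 = 2460. Match? YES.
Both conditions hold? YES.

YES


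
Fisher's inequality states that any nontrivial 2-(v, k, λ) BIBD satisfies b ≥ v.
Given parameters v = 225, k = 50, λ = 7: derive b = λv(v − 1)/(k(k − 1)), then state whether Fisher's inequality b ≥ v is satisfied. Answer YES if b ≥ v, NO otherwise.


b = λv(v − 1)/(k(k − 1)) = 7·225·224/(50·49) = 352800/2450 = 144.
Compare with v = 225: b < v, so Fisher's inequality fails.

NO


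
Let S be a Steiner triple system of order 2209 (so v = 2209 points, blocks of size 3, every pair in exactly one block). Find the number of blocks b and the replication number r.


An STS(v) is a 2-(v, 3, 1) BIBD: block size k = 3, λ = 1.
Replication: r(k − 1) = λ(v − 1) ⇒ r·2 = 2209 − 1 = 2208 ⇒ r = 1104.
Block count: bk = vr ⇒ b·3 = 2209·1104 = 2438736 ⇒ b = 812912.

r = 1104, b = 812912.


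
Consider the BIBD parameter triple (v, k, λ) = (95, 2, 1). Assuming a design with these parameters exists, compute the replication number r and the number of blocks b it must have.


Any 2-(v, k, λ) BIBD satisfies two necessary conditions:
  (i)  Each point sits in r blocks, and counting incidences through any fixed point gives r(k − 1) = λ(v − 1), so r = λ(v − 1)/(k − 1).
  (ii) Total incidences bk = vr, so b = vr/k.
Step 1: r = λ(v − 1)/(k − 1) = 1·(95 − 1)/(2 − 1) = 1·94/1 = 94/1 = 94.
Step 2: b = vr/k = 95·94/2 = 8930/2 = 4465.
Check integrality: r = 94 ∈ Z ✓, b = 4465 ∈ Z ✓.
(These identities are necessary conditions: they determine r and b for any design with these parameters, but do not by themselves prove that one exists.)

r = 94, b = 4465.


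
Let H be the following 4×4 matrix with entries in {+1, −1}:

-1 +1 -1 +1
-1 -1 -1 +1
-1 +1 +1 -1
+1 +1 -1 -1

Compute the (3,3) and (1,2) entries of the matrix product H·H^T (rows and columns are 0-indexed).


Row 1 of H: [-1, -1, -1, 1].
Row 2 of H: [-1, 1, 1, -1].
Row 3 of H: [1, 1, -1, -1].
(H·H^T)[3][3] = Σ_j H[3][j]·H[3][j] = (1)² + (1)² + (-1)² + (-1)² = 1 + 1 + 1 + 1 = 4.
(H·H^T)[1][2] = Σ_j H[1][j]·H[2][j] = (-1)·(-1) + (-1)·(1) + (-1)·(1) + (1)·(-1) = 1 + -1 + -1 + -1 = -2.
Rows 1 and 2 are not orthogonal (dot product = -2 ≠ 0), so H is not a Hadamard matrix.

(3,3) entry = 4; (1,2) entry = -2.


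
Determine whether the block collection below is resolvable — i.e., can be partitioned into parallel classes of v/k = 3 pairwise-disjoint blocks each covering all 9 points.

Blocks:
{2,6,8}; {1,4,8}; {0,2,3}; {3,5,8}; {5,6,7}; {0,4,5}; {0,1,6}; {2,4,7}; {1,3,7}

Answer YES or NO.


v = 9, block size k = 3, number of blocks = 9.
For resolvability, blocks must partition into parallel classes of size v/k = 3.
Total blocks must therefore be a multiple of 3: 9 = 3·3 + 0 ⇒ divisible ✓.
Greedy packing gives 3 candidate class(es). Each should be a full parallel class (size 3, covers all 9 points).
  Class 1 (3 blocks): {2,6,8}; {0,4,5}; {1,3,7}. Points covered: [0, 1, 2, 3, 4, 5, 6, 7, 8].
  Class 2 (3 blocks): {1,4,8}; {0,2,3}; {5,6,7}. Points covered: [0, 1, 2, 3, 4, 5, 6, 7, 8].
  Class 3 (3 blocks): {3,5,8}; {0,1,6}; {2,4,7}. Points covered: [0, 1, 2, 3, 4, 5, 6, 7, 8].
All classes full (size 3)? YES. All classes cover every point? YES.
Resolvable? YES.

YES


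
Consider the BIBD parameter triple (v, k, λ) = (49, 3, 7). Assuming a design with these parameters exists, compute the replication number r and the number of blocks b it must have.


Any 2-(v, k, λ) BIBD satisfies two necessary conditions:
  (i)  Each point sits in r blocks, and counting incidences through any fixed point gives r(k − 1) = λ(v − 1), so r = λ(v − 1)/(k − 1).
  (ii) Total incidences bk = vr, so b = vr/k.
Step 1: r = λ(v − 1)/(k − 1) = 7·(49 − 1)/(3 − 1) = 7·48/2 = 336/2 = 168.
Step 2: b = vr/k = 49·168/3 = 8232/3 = 2744.
Check integrality: r = 168 ∈ Z ✓, b = 2744 ∈ Z ✓.
(These identities are necessary conditions: they determine r and b for any design with these parameters, but do not by themselves prove that one exists.)

r = 168, b = 2744.


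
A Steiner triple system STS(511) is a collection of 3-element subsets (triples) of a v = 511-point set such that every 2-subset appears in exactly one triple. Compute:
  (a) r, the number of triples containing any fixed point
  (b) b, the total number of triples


An STS(v) is a 2-(v, 3, 1) BIBD: block size k = 3, λ = 1.
Replication: r(k − 1) = λ(v − 1) ⇒ r·2 = 511 − 1 = 510 ⇒ r = 255.
Block count: bk = vr ⇒ b·3 = 511·255 = 130305 ⇒ b = 43435.

r = 255, b = 43435.


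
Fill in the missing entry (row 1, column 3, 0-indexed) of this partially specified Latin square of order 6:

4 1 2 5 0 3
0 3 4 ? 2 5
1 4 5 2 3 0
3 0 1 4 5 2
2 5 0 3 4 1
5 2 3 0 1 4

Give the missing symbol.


Row 1 contains symbols [0, 2, 3, 4, 5] — missing [1].
Column 3 contains symbols [0, 2, 3, 4, 5] — missing [1].
The missing symbol must appear in both missing sets; intersection = [1].
Therefore the hidden value is 1.

Missing value = 1.


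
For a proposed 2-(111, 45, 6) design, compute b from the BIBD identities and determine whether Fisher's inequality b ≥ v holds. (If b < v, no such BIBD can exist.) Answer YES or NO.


b = λv(v − 1)/(k(k − 1)) = 6·111·110/(45·44) = 73260/1980 = 37.
Compare with v = 111: b < v, so Fisher's inequality fails.

NO


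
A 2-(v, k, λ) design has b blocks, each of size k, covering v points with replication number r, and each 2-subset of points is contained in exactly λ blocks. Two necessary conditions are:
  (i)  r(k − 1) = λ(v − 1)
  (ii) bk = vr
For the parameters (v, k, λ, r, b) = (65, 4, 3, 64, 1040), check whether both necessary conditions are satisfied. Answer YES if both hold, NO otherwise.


Condition (i): r(k − 1) = 64·3 = 192; λ(v − 1) = 3·64 = 192. Match? YES.
Condition (ii): bk = 1040·4 = 4160; vr = 65·64 = 4160. Match? YES.
Both conditions hold? YES.

YES


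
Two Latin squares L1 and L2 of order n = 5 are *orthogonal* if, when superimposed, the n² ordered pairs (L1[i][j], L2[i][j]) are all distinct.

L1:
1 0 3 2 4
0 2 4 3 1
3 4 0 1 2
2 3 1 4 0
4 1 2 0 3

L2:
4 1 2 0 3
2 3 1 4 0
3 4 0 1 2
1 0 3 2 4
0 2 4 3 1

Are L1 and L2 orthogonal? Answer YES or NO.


Form the n² = 25 superimposed pairs (L1[i][j], L2[i][j]), row by row (rows and columns indexed from 0):
row 0: (1,4) (0,1) (3,2) (2,0) (4,3)
row 1: (0,2) (2,3) (4,1) (3,4) (1,0)
row 2: (3,3) (4,4) (0,0) (1,1) (2,2)
row 3: (2,1) (3,0) (1,3) (4,2) (0,4)
row 4: (4,0) (1,2) (2,4) (0,3) (3,1)
Orthogonality requires all 25 pairs distinct.
Check by first coordinate: for each symbol s of L1, list the L2 entries in the n cells where L1 = s; they must all differ.
  L1 = 0: L2 entries (in reading order) 1, 2, 0, 4, 3 — all 5 distinct ✓
  L1 = 1: L2 entries (in reading order) 4, 0, 1, 3, 2 — all 5 distinct ✓
  L1 = 2: L2 entries (in reading order) 0, 3, 2, 1, 4 — all 5 distinct ✓
  L1 = 3: L2 entries (in reading order) 2, 4, 3, 0, 1 — all 5 distinct ✓
  L1 = 4: L2 entries (in reading order) 3, 1, 4, 2, 0 — all 5 distinct ✓
Every symbol of L1 meets every symbol of L2 exactly once, so all 25 pairs are distinct (25 of 25).
Conclusion: YES.

YES


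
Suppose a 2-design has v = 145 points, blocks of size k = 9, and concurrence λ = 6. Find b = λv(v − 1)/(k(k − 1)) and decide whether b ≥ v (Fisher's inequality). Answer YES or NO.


r = λ(v − 1)/(k − 1) = 6·144/8 = 108.
b = vr/k = 145·108/9 = 1740.
Fisher's inequality: b ≥ v ⇔ 1740 ≥ 145? YES.

YES


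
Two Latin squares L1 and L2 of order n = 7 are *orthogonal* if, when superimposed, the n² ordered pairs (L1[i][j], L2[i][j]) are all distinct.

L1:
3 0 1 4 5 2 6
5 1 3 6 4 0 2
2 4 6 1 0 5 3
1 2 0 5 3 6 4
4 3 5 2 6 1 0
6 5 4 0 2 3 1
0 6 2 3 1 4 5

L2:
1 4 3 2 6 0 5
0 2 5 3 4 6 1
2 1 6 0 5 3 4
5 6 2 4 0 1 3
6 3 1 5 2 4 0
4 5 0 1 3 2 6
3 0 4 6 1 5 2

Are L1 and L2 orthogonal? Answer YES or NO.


Form the n² = 49 superimposed pairs (L1[i][j], L2[i][j]), row by row (rows and columns indexed from 0):
row 0: (3,1) (0,4) (1,3) (4,2) (5,6) (2,0) (6,5)
row 1: (5,0) (1,2) (3,5) (6,3) (4,4) (0,6) (2,1)
row 2: (2,2) (4,1) (6,6) (1,0) (0,5) (5,3) (3,4)
row 3: (1,5) (2,6) (0,2) (5,4) (3,0) (6,1) (4,3)
row 4: (4,6) (3,3) (5,1) (2,5) (6,2) (1,4) (0,0)
row 5: (6,4) (5,5) (4,0) (0,1) (2,3) (3,2) (1,6)
row 6: (0,3) (6,0) (2,4) (3,6) (1,1) (4,5) (5,2)
Orthogonality requires all 49 pairs distinct.
Check by first coordinate: for each symbol s of L1, list the L2 entries in the n cells where L1 = s; they must all differ.
  L1 = 0: L2 entries (in reading order) 4, 6, 5, 2, 0, 1, 3 — all 7 distinct ✓
  L1 = 1: L2 entries (in reading order) 3, 2, 0, 5, 4, 6, 1 — all 7 distinct ✓
  L1 = 2: L2 entries (in reading order) 0, 1, 2, 6, 5, 3, 4 — all 7 distinct ✓
  L1 = 3: L2 entries (in reading order) 1, 5, 4, 0, 3, 2, 6 — all 7 distinct ✓
  L1 = 4: L2 entries (in reading order) 2, 4, 1, 3, 6, 0, 5 — all 7 distinct ✓
  L1 = 5: L2 entries (in reading order) 6, 0, 3, 4, 1, 5, 2 — all 7 distinct ✓
  L1 = 6: L2 entries (in reading order) 5, 3, 6, 1, 2, 4, 0 — all 7 distinct ✓
Every symbol of L1 meets every symbol of L2 exactly once, so all 49 pairs are distinct (49 of 49).
Conclusion: YES.

YES


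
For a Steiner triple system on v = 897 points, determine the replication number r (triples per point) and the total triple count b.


An STS(v) is a 2-(v, 3, 1) BIBD: block size k = 3, λ = 1.
Replication: r(k − 1) = λ(v − 1) ⇒ r·2 = 897 − 1 = 896 ⇒ r = 448.
Block count: b = v(v − 1)/6 = 897·896/6 = 803712/6 = 133952.
(Check via bk = vr: 133952·3 = 401856 = 897·448 = 401856 ✓.)

r = 448, b = 133952.
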